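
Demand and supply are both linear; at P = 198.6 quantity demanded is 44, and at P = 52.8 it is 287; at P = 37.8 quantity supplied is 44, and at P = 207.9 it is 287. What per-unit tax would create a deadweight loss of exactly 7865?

143

Demand slope = (52.8 − 198.6)/(287 − 44) = −0.6, so P = 225 − 0.6Q.
Supply slope = (207.9 − 37.8)/(287 − 44) = 0.7, so P = 7 + 0.7Q.
Competitive equilibrium: 225 − 0.6Q = 7 + 0.7Q → Q* = 167.6923, P* = 124.3846.
A tax t gives ΔQ = t/1.3 and wedge t, so DWL = t²/2.6.
t²/2.6 = 7865 → t² = 20449 → t = 143.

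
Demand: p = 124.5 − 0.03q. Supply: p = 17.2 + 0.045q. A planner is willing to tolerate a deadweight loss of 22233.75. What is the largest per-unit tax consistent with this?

57.75

Competitive equilibrium: 124.5 − 0.03q = 17.2 + 0.045q → q* = 1430.6667, p* = 81.58.
A tax t gives Δq = t/0.075 and wedge t, so DWL = t²/0.15.
t²/0.15 = 22233.75 → t² = 3335.0625 → t = 57.75.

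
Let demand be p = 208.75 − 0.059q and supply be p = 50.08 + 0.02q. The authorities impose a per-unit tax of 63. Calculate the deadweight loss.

25120.25

Competitive equilibrium: 208.75 − 0.059q = 50.08 + 0.02q → q* = 2008.481, p* = 90.2496.
With the tax, the buyer price exceeds the seller price by 63: (208.75 − 0.059q) − (50.08 + 0.02q) = 63 → q' = 1211.0127.
Δq = 2008.481 − 1211.0127 = 797.4683; the wedge equals the tax, 63.
The triangle = ½ × 797.4683 × 63 = 25120.25.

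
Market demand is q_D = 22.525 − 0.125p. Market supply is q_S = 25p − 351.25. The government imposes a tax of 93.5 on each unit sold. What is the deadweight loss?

543.67

In inverse form: demand p = 180.2 − 8q, supply p = 14.05 + 0.04q.
Competitive equilibrium: 180.2 − 8q = 14.05 + 0.04q → q* = 20.6654, p* = 14.8766.
With the tax, the buyer price exceeds the seller price by 93.5: (180.2 − 8q) − (14.05 + 0.04q) = 93.5 → q' = 9.0361.
Δq = 20.6654 − 9.0361 = 11.6293; the wedge equals the tax, 93.5.
The triangle = ½ × 11.6293 × 93.5 = 543.67.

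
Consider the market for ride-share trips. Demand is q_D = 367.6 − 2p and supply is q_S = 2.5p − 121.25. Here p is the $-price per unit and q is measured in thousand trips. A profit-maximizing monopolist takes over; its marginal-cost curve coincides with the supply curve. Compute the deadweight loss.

In inverse form: demand p = 183.8 − 0.5q, supply p = 48.5 + 0.4q.
Competitive equilibrium: 183.8 − 0.5q = 48.5 + 0.4q → q* = 150.3333, p* = 108.6333.
Marginal revenue: MR = 183.8 − q. Set MR = MC: 183.8 − q = 48.5 + 0.4q → q_m = 96.6429.
Price p_m = 183.8 − 0.5·96.6429 = 135.4786; MC(q_m) = 48.5 + 0.4·96.6429 = 87.1572.
Competitive q* = 150.3333, so Δq = 53.6904; wedge = 135.4786 − 87.1572 = 48.3214.
Deadweight loss = ½ × 53.6904 × 48.3214 = $1297.20 thousand.

$1297.20 thousand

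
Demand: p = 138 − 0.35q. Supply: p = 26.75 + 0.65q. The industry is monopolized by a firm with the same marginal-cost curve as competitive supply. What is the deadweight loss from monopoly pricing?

Competitive equilibrium: 138 − 0.35q = 26.75 + 0.65q → q* = 111.25, p* = 99.0625.
Marginal revenue: MR = 138 − 0.7q. Set MR = MC: 138 − 0.7q = 26.75 + 0.65q → q_m = 82.4074.
Price p_m = 138 − 0.35·82.4074 = 109.1574; MC(q_m) = 26.75 + 0.65·82.4074 = 80.3148.
Competitive q* = 111.25, so Δq = 28.8426; wedge = 109.1574 − 80.3148 = 28.8426.
Welfare loss = ½ × 28.8426 × 28.8426 = 415.95.

415.95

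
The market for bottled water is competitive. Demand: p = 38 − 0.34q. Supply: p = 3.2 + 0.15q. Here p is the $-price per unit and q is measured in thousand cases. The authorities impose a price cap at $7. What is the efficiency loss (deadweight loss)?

$511.39 thousand

Competitive equilibrium: 38 − 0.34q = 3.2 + 0.15q → q* = 71.0204, p* = 13.8531.
At the ceiling p = 7, quantity supplied = (7 − 3.2)/0.15 = 25.3333.
Willingness to pay at q' = 25.3333: 38 − 0.34·25.3333 = 29.3867.
Δq = 71.0204 − 25.3333 = 45.6871; wedge = 29.3867 − 7 = 22.3867.
Welfare loss = ½ × 45.6871 × 22.3867 = $511.39 thousand.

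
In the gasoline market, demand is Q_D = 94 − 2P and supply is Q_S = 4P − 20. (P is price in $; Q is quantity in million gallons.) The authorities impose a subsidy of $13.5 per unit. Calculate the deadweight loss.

$121.50 million

In inverse form: demand P = 47 − 0.5Q, supply P = 5 + 0.25Q.
Competitive equilibrium: 47 − 0.5Q = 5 + 0.25Q → Q* = 56, P* = 19.
The subsidy lowers effective supply by 13.5: P = 0.25Q − 8.5.
New quantity: 47 − 0.5Q = 0.25Q − 8.5 → Q' = 74.
Overproduction ΔQ = 74 − 56 = 18; wedge = subsidy = 13.5.
DWL = ½ × 18 × 13.5 = $121.50 million.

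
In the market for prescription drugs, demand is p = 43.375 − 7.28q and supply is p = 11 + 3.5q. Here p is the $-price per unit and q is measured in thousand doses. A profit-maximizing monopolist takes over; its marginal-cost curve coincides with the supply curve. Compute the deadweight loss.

Competitive equilibrium: 43.375 − 7.28q = 11 + 3.5q → q* = 3.0032, p* = 21.5114.
Marginal revenue: MR = 43.375 − 14.56q. Set MR = MC: 43.375 − 14.56q = 11 + 3.5q → q_m = 1.7926.
Price p_m = 43.375 − 7.28·1.7926 = 30.3249; MC(q_m) = 11 + 3.5·1.7926 = 17.2741.
Competitive q* = 3.0032, so Δq = 1.2106; wedge = 30.3249 − 17.2741 = 13.0508.
DWL = ½ × 1.2106 × 13.0508 = $7.90 thousand.

$7.90 thousand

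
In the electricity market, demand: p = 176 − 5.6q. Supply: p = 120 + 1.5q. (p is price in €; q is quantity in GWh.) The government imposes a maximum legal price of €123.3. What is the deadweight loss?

€114.83

Competitive equilibrium: 176 − 5.6q = 120 + 1.5q → q* = 7.8873, p* = 131.831.
At the ceiling p = 123.3, quantity supplied = (123.3 − 120)/1.5 = 2.2.
Willingness to pay at q' = 2.2: 176 − 5.6·2.2 = 163.68.
Δq = 7.8873 − 2.2 = 5.6873; wedge = 163.68 − 123.3 = 40.38.
DWL = ½ × 5.6873 × 40.38 = €114.83.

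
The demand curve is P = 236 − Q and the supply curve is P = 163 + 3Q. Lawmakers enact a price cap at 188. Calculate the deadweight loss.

196.68

Competitive equilibrium: 236 − Q = 163 + 3Q → Q* = 18.25, P* = 217.75.
At the ceiling P = 188, quantity supplied = (188 − 163)/3 = 8.3333.
Willingness to pay at Q' = 8.3333: 236 − 1·8.3333 = 227.6667.
ΔQ = 18.25 − 8.3333 = 9.9167; wedge = 227.6667 − 188 = 39.6667.
Welfare loss = ½ × 9.9167 × 39.6667 = 196.68.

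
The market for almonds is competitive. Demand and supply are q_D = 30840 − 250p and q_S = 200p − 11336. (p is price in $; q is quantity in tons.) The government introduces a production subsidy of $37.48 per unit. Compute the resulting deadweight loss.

In inverse form: demand p = 123.36 − 0.004q, supply p = 56.68 + 0.005q.
Competitive equilibrium: 123.36 − 0.004q = 56.68 + 0.005q → q* = 7408.8889, p* = 93.7244.
The subsidy lowers effective supply by 37.48: p = 19.2 + 0.005q.
New quantity: 123.36 − 0.004q = 19.2 + 0.005q → q' = 11573.3333.
Overproduction Δq = 11573.3333 − 7408.8889 = 4164.4444; wedge = subsidy = 37.48.
Deadweight loss = ½ × 4164.4444 × 37.48 = $78041.69.

$78041.69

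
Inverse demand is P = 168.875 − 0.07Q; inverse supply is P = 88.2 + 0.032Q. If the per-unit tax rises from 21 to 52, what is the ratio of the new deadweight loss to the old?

6.132

Competitive equilibrium: 168.875 − 0.07Q = 88.2 + 0.032Q → Q* = 790.9314, P* = 113.5098.
For a per-unit tax t: ΔQ = t/0.102, so DWL = ½·t·(t/0.102) = t²/0.204.
At t = 21: DWL = 2161.765. At t = 52: DWL = 13254.902.
Ratio = (52/21)² = 6.132.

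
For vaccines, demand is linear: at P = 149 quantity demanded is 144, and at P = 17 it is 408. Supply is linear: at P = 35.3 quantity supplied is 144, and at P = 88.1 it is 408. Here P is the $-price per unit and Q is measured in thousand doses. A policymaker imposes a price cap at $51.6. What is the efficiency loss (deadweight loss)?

$2292.30 thousand

Demand slope = (17 − 149)/(408 − 144) = −0.5, so P = 221 − 0.5Q.
Supply slope = (88.1 − 35.3)/(408 − 144) = 0.2, so P = 6.5 + 0.2Q.
Competitive equilibrium: 221 − 0.5Q = 6.5 + 0.2Q → Q* = 306.4286, P* = 67.7857.
At the ceiling P = 51.6, quantity supplied = (51.6 − 6.5)/0.2 = 225.5.
Willingness to pay at Q' = 225.5: 221 − 0.5·225.5 = 108.25.
ΔQ = 306.4286 − 225.5 = 80.9286; wedge = 108.25 − 51.6 = 56.65.
The triangle = ½ × 80.9286 × 56.65 = $2292.30 thousand.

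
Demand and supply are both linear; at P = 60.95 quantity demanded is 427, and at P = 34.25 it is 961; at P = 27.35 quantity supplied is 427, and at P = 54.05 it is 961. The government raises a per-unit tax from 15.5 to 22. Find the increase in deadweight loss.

Demand slope = (34.25 − 60.95)/(961 − 427) = −0.05, so P = 82.3 − 0.05Q.
Supply slope = (54.05 − 27.35)/(961 − 427) = 0.05, so P = 6 + 0.05Q.
Competitive equilibrium: 82.3 − 0.05Q = 6 + 0.05Q → Q* = 763, P* = 44.15.
For a per-unit tax t: ΔQ = t/0.1, so DWL = ½·t·(t/0.1) = t²/0.2.
At t = 15.5: DWL = 1201.25. At t = 22: DWL = 2420.
Increase = 2420 − 1201.25 = 1218.75.

1218.75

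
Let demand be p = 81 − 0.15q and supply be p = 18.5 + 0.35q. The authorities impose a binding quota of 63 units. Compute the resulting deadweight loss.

961

Competitive equilibrium: 81 − 0.15q = 18.5 + 0.35q → q* = 125, p* = 62.25.
At q = 63: demand price = 81 − 0.15·63 = 71.55; supply price = 18.5 + 0.35·63 = 40.55.
Δq = 125 − 63 = 62; wedge = 71.55 − 40.55 = 31.
The triangle = ½ × 62 × 31 = 961.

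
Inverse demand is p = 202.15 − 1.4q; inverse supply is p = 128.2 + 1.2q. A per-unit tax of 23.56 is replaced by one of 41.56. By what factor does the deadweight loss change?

Competitive equilibrium: 202.15 − 1.4q = 128.2 + 1.2q → q* = 28.4423, p* = 162.3308.
For a per-unit tax t: Δq = t/2.6, so DWL = ½·t·(t/2.6) = t²/5.2.
At t = 23.56: DWL = 106.745. At t = 41.56: DWL = 332.160.
Ratio = (41.56/23.56)² = 3.112.

3.112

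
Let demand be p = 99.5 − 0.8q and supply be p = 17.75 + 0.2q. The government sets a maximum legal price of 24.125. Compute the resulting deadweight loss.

Competitive equilibrium: 99.5 − 0.8q = 17.75 + 0.2q → q* = 81.75, p* = 34.1.
At the ceiling p = 24.125, quantity supplied = (24.125 − 17.75)/0.2 = 31.875.
Willingness to pay at q' = 31.875: 99.5 − 0.8·31.875 = 74.
Δq = 81.75 − 31.875 = 49.875; wedge = 74 − 24.125 = 49.875.
Welfare loss = ½ × 49.875 × 49.875 = 1243.76.

1243.76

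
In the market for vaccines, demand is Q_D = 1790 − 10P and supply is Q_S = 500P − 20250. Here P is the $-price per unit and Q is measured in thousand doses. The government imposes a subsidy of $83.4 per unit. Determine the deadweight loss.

In inverse form: demand P = 179 − 0.1Q, supply P = 40.5 + 0.002Q.
Competitive equilibrium: 179 − 0.1Q = 40.5 + 0.002Q → Q* = 1357.8431, P* = 43.2157.
The subsidy lowers effective supply by 83.4: P = 0.002Q − 42.9.
New quantity: 179 − 0.1Q = 0.002Q − 42.9 → Q' = 2175.4902.
Overproduction ΔQ = 2175.4902 − 1357.8431 = 817.6471; wedge = subsidy = 83.4.
The triangle = ½ × 817.6471 × 83.4 = $34095.88 thousand.

$34095.88 thousand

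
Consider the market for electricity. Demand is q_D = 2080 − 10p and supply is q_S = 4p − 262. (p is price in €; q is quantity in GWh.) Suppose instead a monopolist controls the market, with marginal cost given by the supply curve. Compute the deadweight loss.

€1432.54

In inverse form: demand p = 208 − 0.1q, supply p = 65.5 + 0.25q.
Competitive equilibrium: 208 − 0.1q = 65.5 + 0.25q → q* = 407.1429, p* = 167.2857.
Marginal revenue: MR = 208 − 0.2q. Set MR = MC: 208 − 0.2q = 65.5 + 0.25q → q_m = 316.6667.
Price p_m = 208 − 0.1·316.6667 = 176.3333; MC(q_m) = 65.5 + 0.25·316.6667 = 144.6667.
Competitive q* = 407.1429, so Δq = 90.4762; wedge = 176.3333 − 144.6667 = 31.6666.
Welfare loss = ½ × 90.4762 × 31.6666 = €1432.54.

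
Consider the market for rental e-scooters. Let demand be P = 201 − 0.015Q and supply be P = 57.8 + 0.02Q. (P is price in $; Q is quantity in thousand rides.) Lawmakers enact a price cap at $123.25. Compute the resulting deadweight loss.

$11736.27 thousand

Competitive equilibrium: 201 − 0.015Q = 57.8 + 0.02Q → Q* = 4091.4286, P* = 139.6286.
At the ceiling P = 123.25, quantity supplied = (123.25 − 57.8)/0.02 = 3272.5.
Willingness to pay at Q' = 3272.5: 201 − 0.015·3272.5 = 151.9125.
ΔQ = 4091.4286 − 3272.5 = 818.9286; wedge = 151.9125 − 123.25 = 28.6625.
Welfare loss = ½ × 818.9286 × 28.6625 = $11736.27 thousand.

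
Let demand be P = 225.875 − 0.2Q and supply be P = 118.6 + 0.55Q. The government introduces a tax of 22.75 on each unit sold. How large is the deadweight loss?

345.04

Competitive equilibrium: 225.875 − 0.2Q = 118.6 + 0.55Q → Q* = 143.0333, P* = 197.2683.
With the tax, the buyer price exceeds the seller price by 22.75: (225.875 − 0.2Q) − (118.6 + 0.55Q) = 22.75 → Q' = 112.7.
ΔQ = 143.0333 − 112.7 = 30.3333; the wedge equals the tax, 22.75.
Deadweight loss = ½ × 30.3333 × 22.75 = 345.04.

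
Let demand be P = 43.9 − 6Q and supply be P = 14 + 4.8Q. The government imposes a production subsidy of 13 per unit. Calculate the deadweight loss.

Competitive equilibrium: 43.9 − 6Q = 14 + 4.8Q → Q* = 2.7685, P* = 27.2889.
The subsidy lowers effective supply by 13: P = 1 + 4.8Q.
New quantity: 43.9 − 6Q = 1 + 4.8Q → Q' = 3.9722.
Overproduction ΔQ = 3.9722 − 2.7685 = 1.2037; wedge = subsidy = 13.
DWL = ½ × 1.2037 × 13 = 7.82.

7.82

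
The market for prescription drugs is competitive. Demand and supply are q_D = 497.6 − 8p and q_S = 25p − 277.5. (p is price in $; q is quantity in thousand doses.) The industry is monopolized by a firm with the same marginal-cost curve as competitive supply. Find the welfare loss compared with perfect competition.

In inverse form: demand p = 62.2 − 0.125q, supply p = 11.1 + 0.04q.
Competitive equilibrium: 62.2 − 0.125q = 11.1 + 0.04q → q* = 309.69697, p* = 23.48788.
Marginal revenue: MR = 62.2 − 0.25q. Set MR = MC: 62.2 − 0.25q = 11.1 + 0.04q → q_m = 176.2069.
Price p_m = 62.2 − 0.125·176.2069 = 40.17414; MC(q_m) = 11.1 + 0.04·176.2069 = 18.14828.
Competitive q* = 309.69697, so Δq = 133.49007; wedge = 40.17414 − 18.14828 = 22.02586.
DWL = ½ × 133.49007 × 22.02586 = $1470.12 thousand.

$1470.12 thousand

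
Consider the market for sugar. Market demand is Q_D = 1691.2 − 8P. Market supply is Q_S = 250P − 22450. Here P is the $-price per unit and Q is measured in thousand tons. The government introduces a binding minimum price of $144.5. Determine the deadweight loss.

In inverse form: demand P = 211.4 − 0.125Q, supply P = 89.8 + 0.004Q.
Competitive equilibrium: 211.4 − 0.125Q = 89.8 + 0.004Q → Q* = 942.6357, P* = 93.5705.
At the floor P = 144.5, quantity demanded = (211.4 − 144.5)/0.125 = 535.2.
Sellers' marginal cost at Q' = 535.2: 89.8 + 0.004·535.2 = 91.9408.
ΔQ = 942.6357 − 535.2 = 407.4357; wedge = 144.5 − 91.9408 = 52.5592.
Welfare loss = ½ × 407.4357 × 52.5592 = $10707.25 thousand.

$10707.25 thousand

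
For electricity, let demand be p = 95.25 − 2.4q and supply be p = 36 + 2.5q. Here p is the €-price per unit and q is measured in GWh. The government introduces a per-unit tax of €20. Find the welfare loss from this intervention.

Competitive equilibrium: 95.25 − 2.4q = 36 + 2.5q → q* = 12.0918, p* = 66.2296.
With the tax, the buyer price exceeds the seller price by 20: (95.25 − 2.4q) − (36 + 2.5q) = 20 → q' = 8.0102.
Δq = 12.0918 − 8.0102 = 4.0816; the wedge equals the tax, 20.
The triangle = ½ × 4.0816 × 20 = €40.82.

€40.82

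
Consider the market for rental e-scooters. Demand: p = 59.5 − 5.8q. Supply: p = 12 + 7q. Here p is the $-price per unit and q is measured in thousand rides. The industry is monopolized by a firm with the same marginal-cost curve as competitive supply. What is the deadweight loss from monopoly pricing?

Competitive equilibrium: 59.5 − 5.8q = 12 + 7q → q* = 3.7109, p* = 37.9766.
Marginal revenue: MR = 59.5 − 11.6q. Set MR = MC: 59.5 − 11.6q = 12 + 7q → q_m = 2.5538.
Price p_m = 59.5 − 5.8·2.5538 = 44.688; MC(q_m) = 12 + 7·2.5538 = 29.8766.
Competitive q* = 3.7109, so Δq = 1.1571; wedge = 44.688 − 29.8766 = 14.8114.
Deadweight loss = ½ × 1.1571 × 14.8114 = $8.57 thousand.

$8.57 thousand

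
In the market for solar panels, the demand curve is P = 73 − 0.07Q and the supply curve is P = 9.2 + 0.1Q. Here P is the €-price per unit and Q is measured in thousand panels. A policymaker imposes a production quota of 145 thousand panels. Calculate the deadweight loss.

€4508.01 thousand

Competitive equilibrium: 73 − 0.07Q = 9.2 + 0.1Q → Q* = 375.2941, P* = 46.7294.
At Q = 145: demand price = 73 − 0.07·145 = 62.85; supply price = 9.2 + 0.1·145 = 23.7.
ΔQ = 375.2941 − 145 = 230.2941; wedge = 62.85 − 23.7 = 39.15.
Deadweight loss = ½ × 230.2941 × 39.15 = €4508.01 thousand.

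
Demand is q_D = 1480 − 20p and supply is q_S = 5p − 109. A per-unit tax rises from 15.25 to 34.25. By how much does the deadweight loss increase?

In inverse form: demand p = 74 − 0.05q, supply p = 21.8 + 0.2q.
Competitive equilibrium: 74 − 0.05q = 21.8 + 0.2q → q* = 208.8, p* = 63.56.
For a per-unit tax t: Δq = t/0.25, so DWL = ½·t·(t/0.25) = t²/0.5.
At t = 15.25: DWL = 465.125. At t = 34.25: DWL = 2346.125.
Increase = 2346.125 − 465.125 = 1881.

1881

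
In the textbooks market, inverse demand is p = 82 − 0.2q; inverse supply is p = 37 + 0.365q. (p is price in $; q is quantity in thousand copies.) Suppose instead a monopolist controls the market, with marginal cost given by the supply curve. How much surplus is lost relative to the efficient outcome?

$122.49 thousand

Competitive equilibrium: 82 − 0.2q = 37 + 0.365q → q* = 79.646, p* = 66.0708.
Marginal revenue: MR = 82 − 0.4q. Set MR = MC: 82 − 0.4q = 37 + 0.365q → q_m = 58.8235.
Price p_m = 82 − 0.2·58.8235 = 70.2353; MC(q_m) = 37 + 0.365·58.8235 = 58.4706.
Competitive q* = 79.646, so Δq = 20.8225; wedge = 70.2353 − 58.4706 = 11.7647.
Deadweight loss = ½ × 20.8225 × 11.7647 = $122.49 thousand.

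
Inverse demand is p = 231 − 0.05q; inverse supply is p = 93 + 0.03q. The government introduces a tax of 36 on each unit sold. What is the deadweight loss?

8100

Competitive equilibrium: 231 − 0.05q = 93 + 0.03q → q* = 1725, p* = 144.75.
With the tax, the buyer price exceeds the seller price by 36: (231 − 0.05q) − (93 + 0.03q) = 36 → q' = 1275.
Δq = 1725 − 1275 = 450; the wedge equals the tax, 36.
Deadweight loss = ½ × 450 × 36 = 8100.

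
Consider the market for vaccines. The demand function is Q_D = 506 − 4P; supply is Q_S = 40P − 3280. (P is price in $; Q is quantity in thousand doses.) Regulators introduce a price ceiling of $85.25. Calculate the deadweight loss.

In inverse form: demand P = 126.5 − 0.25Q, supply P = 82 + 0.025Q.
Competitive equilibrium: 126.5 − 0.25Q = 82 + 0.025Q → Q* = 161.8182, P* = 86.0455.
At the ceiling P = 85.25, quantity supplied = (85.25 − 82)/0.025 = 130.
Willingness to pay at Q' = 130: 126.5 − 0.25·130 = 94.
ΔQ = 161.8182 − 130 = 31.8182; wedge = 94 − 85.25 = 8.75.
DWL = ½ × 31.8182 × 8.75 = $139.20 thousand.

$139.20 thousand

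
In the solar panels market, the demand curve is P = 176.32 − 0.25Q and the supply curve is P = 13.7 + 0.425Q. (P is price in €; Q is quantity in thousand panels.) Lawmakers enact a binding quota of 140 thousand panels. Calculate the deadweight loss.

Competitive equilibrium: 176.32 − 0.25Q = 13.7 + 0.425Q → Q* = 240.9185, P* = 116.0904.
At Q = 140: demand price = 176.32 − 0.25·140 = 141.32; supply price = 13.7 + 0.425·140 = 73.2.
ΔQ = 240.9185 − 140 = 100.9185; wedge = 141.32 − 73.2 = 68.12.
DWL = ½ × 100.9185 × 68.12 = €3437.28 thousand.

€3437.28 thousand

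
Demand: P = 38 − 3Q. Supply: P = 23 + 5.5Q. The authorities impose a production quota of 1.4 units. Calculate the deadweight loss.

Competitive equilibrium: 38 − 3Q = 23 + 5.5Q → Q* = 1.7647, P* = 32.7059.
At Q = 1.4: demand price = 38 − 3·1.4 = 33.8; supply price = 23 + 5.5·1.4 = 30.7.
ΔQ = 1.7647 − 1.4 = 0.3647; wedge = 33.8 − 30.7 = 3.1.
Deadweight loss = ½ × 0.3647 × 3.1 = 0.57.

0.57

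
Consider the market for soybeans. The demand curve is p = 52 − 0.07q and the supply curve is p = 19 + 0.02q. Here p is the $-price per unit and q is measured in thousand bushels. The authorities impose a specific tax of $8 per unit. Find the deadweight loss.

$355.56 thousand

Competitive equilibrium: 52 − 0.07q = 19 + 0.02q → q* = 366.6667, p* = 26.3333.
With the tax, the buyer price exceeds the seller price by 8: (52 − 0.07q) − (19 + 0.02q) = 8 → q' = 277.7778.
Δq = 366.6667 − 277.7778 = 88.8889; the wedge equals the tax, 8.
The triangle = ½ × 88.8889 × 8 = $355.56 thousand.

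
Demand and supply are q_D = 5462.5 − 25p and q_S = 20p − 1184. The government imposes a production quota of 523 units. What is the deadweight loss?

In inverse form: demand p = 218.5 − 0.04q, supply p = 59.2 + 0.05q.
Competitive equilibrium: 218.5 − 0.04q = 59.2 + 0.05q → q* = 1770, p* = 147.7.
At q = 523: demand price = 218.5 − 0.04·523 = 197.58; supply price = 59.2 + 0.05·523 = 85.35.
Δq = 1770 − 523 = 1247; wedge = 197.58 − 85.35 = 112.23.
Welfare loss = ½ × 1247 × 112.23 = 69975.405.

69975.405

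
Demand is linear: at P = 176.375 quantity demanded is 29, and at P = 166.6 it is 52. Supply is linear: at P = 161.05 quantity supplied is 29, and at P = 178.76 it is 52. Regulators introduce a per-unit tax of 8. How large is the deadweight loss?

26.78

Demand slope = (166.6 − 176.375)/(52 − 29) = −0.425, so P = 188.7 − 0.425Q.
Supply slope = (178.76 − 161.05)/(52 − 29) = 0.77, so P = 138.72 + 0.77Q.
Competitive equilibrium: 188.7 − 0.425Q = 138.72 + 0.77Q → Q* = 41.8243, P* = 170.9247.
With the tax, the buyer price exceeds the seller price by 8: (188.7 − 0.425Q) − (138.72 + 0.77Q) = 8 → Q' = 35.1297.
ΔQ = 41.8243 − 35.1297 = 6.6946; the wedge equals the tax, 8.
DWL = ½ × 6.6946 × 8 = 26.78.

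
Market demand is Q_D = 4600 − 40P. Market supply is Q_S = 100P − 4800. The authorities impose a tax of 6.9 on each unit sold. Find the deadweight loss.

680.14

In inverse form: demand P = 115 − 0.025Q, supply P = 48 + 0.01Q.
Competitive equilibrium: 115 − 0.025Q = 48 + 0.01Q → Q* = 1914.2857, P* = 67.1429.
With the tax, the buyer price exceeds the seller price by 6.9: (115 − 0.025Q) − (48 + 0.01Q) = 6.9 → Q' = 1717.1429.
ΔQ = 1914.2857 − 1717.1429 = 197.1428; the wedge equals the tax, 6.9.
DWL = ½ × 197.1428 × 6.9 = 680.14.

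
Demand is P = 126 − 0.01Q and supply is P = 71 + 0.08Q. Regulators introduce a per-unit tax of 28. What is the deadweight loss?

Competitive equilibrium: 126 − 0.01Q = 71 + 0.08Q → Q* = 611.1111, P* = 119.8889.
With the tax, the buyer price exceeds the seller price by 28: (126 − 0.01Q) − (71 + 0.08Q) = 28 → Q' = 300.
ΔQ = 611.1111 − 300 = 311.1111; the wedge equals the tax, 28.
The triangle = ½ × 311.1111 × 28 = 4355.56.

4355.56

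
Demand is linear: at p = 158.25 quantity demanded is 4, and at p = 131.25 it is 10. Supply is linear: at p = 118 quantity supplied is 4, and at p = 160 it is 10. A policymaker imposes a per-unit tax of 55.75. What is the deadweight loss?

135.13

Demand slope = (131.25 − 158.25)/(10 − 4) = −4.5, so p = 176.25 − 4.5q.
Supply slope = (160 − 118)/(10 − 4) = 7, so p = 90 + 7q.
Competitive equilibrium: 176.25 − 4.5q = 90 + 7q → q* = 7.5, p* = 142.5.
With the tax, the buyer price exceeds the seller price by 55.75: (176.25 − 4.5q) − (90 + 7q) = 55.75 → q' = 2.6522.
Δq = 7.5 − 2.6522 = 4.8478; the wedge equals the tax, 55.75.
The triangle = ½ × 4.8478 × 55.75 = 135.13.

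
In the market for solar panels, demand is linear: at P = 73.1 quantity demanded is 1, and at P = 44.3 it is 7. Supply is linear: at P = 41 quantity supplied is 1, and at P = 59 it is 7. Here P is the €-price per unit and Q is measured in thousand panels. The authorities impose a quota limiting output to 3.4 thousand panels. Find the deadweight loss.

Demand slope = (44.3 − 73.1)/(7 − 1) = −4.8, so P = 77.9 − 4.8Q.
Supply slope = (59 − 41)/(7 − 1) = 3, so P = 38 + 3Q.
Competitive equilibrium: 77.9 − 4.8Q = 38 + 3Q → Q* = 5.1154, P* = 53.3462.
At Q = 3.4: demand price = 77.9 − 4.8·3.4 = 61.58; supply price = 38 + 3·3.4 = 48.2.
ΔQ = 5.1154 − 3.4 = 1.7154; wedge = 61.58 − 48.2 = 13.38.
Deadweight loss = ½ × 1.7154 × 13.38 = €11.48 thousand.

€11.48 thousand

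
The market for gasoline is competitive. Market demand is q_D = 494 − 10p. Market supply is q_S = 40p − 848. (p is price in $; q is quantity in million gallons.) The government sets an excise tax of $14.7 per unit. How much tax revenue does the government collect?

In inverse form: demand p = 49.4 − 0.1q, supply p = 21.2 + 0.025q.
Competitive equilibrium: 49.4 − 0.1q = 21.2 + 0.025q → q* = 225.6, p* = 26.84.
With the tax, the buyer price exceeds the seller price by 14.7: (49.4 − 0.1q) − (21.2 + 0.025q) = 14.7 → q' = 108.
Tax revenue = 14.7 × 108 = $1587.60 million.

$1587.60 million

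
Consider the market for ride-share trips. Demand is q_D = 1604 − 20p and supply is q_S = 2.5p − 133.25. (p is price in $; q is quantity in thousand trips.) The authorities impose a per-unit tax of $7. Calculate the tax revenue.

$309.56 thousand

In inverse form: demand p = 80.2 − 0.05q, supply p = 53.3 + 0.4q.
Competitive equilibrium: 80.2 − 0.05q = 53.3 + 0.4q → q* = 59.7778, p* = 77.2111.
With the tax, the buyer price exceeds the seller price by 7: (80.2 − 0.05q) − (53.3 + 0.4q) = 7 → q' = 44.2222.
Tax revenue = 7 × 44.2222 = $309.56 thousand.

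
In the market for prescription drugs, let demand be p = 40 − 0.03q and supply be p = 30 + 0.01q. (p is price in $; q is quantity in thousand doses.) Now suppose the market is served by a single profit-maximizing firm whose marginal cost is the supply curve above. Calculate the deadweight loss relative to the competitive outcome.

$229.59 thousand

Competitive equilibrium: 40 − 0.03q = 30 + 0.01q → q* = 250, p* = 32.5.
Marginal revenue: MR = 40 − 0.06q. Set MR = MC: 40 − 0.06q = 30 + 0.01q → q_m = 142.8571.
Price p_m = 40 − 0.03·142.8571 = 35.7143; MC(q_m) = 30 + 0.01·142.8571 = 31.4286.
Competitive q* = 250, so Δq = 107.1429; wedge = 35.7143 − 31.4286 = 4.2857.
DWL = ½ × 107.1429 × 4.2857 = $229.59 thousand.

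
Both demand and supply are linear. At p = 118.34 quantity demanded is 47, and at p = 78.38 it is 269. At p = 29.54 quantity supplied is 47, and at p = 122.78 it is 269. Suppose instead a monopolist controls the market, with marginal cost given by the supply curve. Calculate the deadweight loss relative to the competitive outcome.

607.50

Demand slope = (78.38 − 118.34)/(269 − 47) = −0.18, so p = 126.8 − 0.18q.
Supply slope = (122.78 − 29.54)/(269 − 47) = 0.42, so p = 9.8 + 0.42q.
Competitive equilibrium: 126.8 − 0.18q = 9.8 + 0.42q → q* = 195, p* = 91.7.
Marginal revenue: MR = 126.8 − 0.36q. Set MR = MC: 126.8 − 0.36q = 9.8 + 0.42q → q_m = 150.
Price p_m = 126.8 − 0.18·150 = 99.8; MC(q_m) = 9.8 + 0.42·150 = 72.8.
Competitive q* = 195, so Δq = 45; wedge = 99.8 − 72.8 = 27.
DWL = ½ × 45 × 27 = 607.50.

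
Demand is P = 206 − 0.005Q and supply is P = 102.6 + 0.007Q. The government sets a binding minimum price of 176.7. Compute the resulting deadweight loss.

Competitive equilibrium: 206 − 0.005Q = 102.6 + 0.007Q → Q* = 8616.6667, P* = 162.9167.
At the floor P = 176.7, quantity demanded = (206 − 176.7)/0.005 = 5860.
Sellers' marginal cost at Q' = 5860: 102.6 + 0.007·5860 = 143.62.
ΔQ = 8616.6667 − 5860 = 2756.6667; wedge = 176.7 − 143.62 = 33.08.
The triangle = ½ × 2756.6667 × 33.08 = 45595.27.

45595.27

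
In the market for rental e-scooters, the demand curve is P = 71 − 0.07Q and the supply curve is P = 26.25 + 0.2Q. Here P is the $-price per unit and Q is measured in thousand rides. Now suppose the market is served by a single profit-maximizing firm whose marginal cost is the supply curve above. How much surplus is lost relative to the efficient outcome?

$157.19 thousand

Competitive equilibrium: 71 − 0.07Q = 26.25 + 0.2Q → Q* = 165.7407, P* = 59.3981.
Marginal revenue: MR = 71 − 0.14Q. Set MR = MC: 71 − 0.14Q = 26.25 + 0.2Q → Q_m = 131.6176.
Price P_m = 71 − 0.07·131.6176 = 61.7868; MC(Q_m) = 26.25 + 0.2·131.6176 = 52.5735.
Competitive Q* = 165.7407, so ΔQ = 34.1231; wedge = 61.7868 − 52.5735 = 9.2133.
Welfare loss = ½ × 34.1231 × 9.2133 = $157.19 thousand.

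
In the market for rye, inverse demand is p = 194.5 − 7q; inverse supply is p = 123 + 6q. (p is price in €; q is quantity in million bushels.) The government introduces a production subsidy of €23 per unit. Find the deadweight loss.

Competitive equilibrium: 194.5 − 7q = 123 + 6q → q* = 5.5, p* = 156.
The subsidy lowers effective supply by 23: p = 100 + 6q.
New quantity: 194.5 − 7q = 100 + 6q → q' = 7.2692.
Overproduction Δq = 7.2692 − 5.5 = 1.7692; wedge = subsidy = 23.
Welfare loss = ½ × 1.7692 × 23 = €20.35 million.

€20.35 million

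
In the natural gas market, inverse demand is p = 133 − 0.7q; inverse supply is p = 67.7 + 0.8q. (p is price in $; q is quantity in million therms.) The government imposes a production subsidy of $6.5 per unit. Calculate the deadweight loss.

$14.08 million

Competitive equilibrium: 133 − 0.7q = 67.7 + 0.8q → q* = 43.5333, p* = 102.5267.
The subsidy lowers effective supply by 6.5: p = 61.2 + 0.8q.
New quantity: 133 − 0.7q = 61.2 + 0.8q → q' = 47.8667.
Overproduction Δq = 47.8667 − 43.5333 = 4.3334; wedge = subsidy = 6.5.
Deadweight loss = ½ × 4.3334 × 6.5 = $14.08 million.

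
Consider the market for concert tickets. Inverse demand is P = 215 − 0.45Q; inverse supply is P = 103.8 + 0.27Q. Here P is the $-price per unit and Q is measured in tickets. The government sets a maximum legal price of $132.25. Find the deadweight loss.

Competitive equilibrium: 215 − 0.45Q = 103.8 + 0.27Q → Q* = 154.44444, P* = 145.5.
At the ceiling P = 132.25, quantity supplied = (132.25 − 103.8)/0.27 = 105.37037.
Willingness to pay at Q' = 105.37037: 215 − 0.45·105.37037 = 167.58333.
ΔQ = 154.44444 − 105.37037 = 49.07407; wedge = 167.58333 − 132.25 = 35.33333.
Deadweight loss = ½ × 49.07407 × 35.33333 = $866.98.

$866.98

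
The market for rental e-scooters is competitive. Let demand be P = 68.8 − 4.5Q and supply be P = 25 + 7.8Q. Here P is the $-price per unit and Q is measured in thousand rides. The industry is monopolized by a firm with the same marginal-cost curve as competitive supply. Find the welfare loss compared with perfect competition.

$5.60 thousand

Competitive equilibrium: 68.8 − 4.5Q = 25 + 7.8Q → Q* = 3.561, P* = 52.7756.
Marginal revenue: MR = 68.8 − 9Q. Set MR = MC: 68.8 − 9Q = 25 + 7.8Q → Q_m = 2.6071.
Price P_m = 68.8 − 4.5·2.6071 = 57.0681; MC(Q_m) = 25 + 7.8·2.6071 = 45.3354.
Competitive Q* = 3.561, so ΔQ = 0.9539; wedge = 57.0681 − 45.3354 = 11.7327.
DWL = ½ × 0.9539 × 11.7327 = $5.60 thousand.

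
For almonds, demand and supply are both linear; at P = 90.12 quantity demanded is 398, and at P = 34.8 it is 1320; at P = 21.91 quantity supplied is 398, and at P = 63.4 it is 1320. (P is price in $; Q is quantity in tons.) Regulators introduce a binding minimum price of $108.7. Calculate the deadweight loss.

Demand slope = (34.8 − 90.12)/(1320 − 398) = −0.06, so P = 114 − 0.06Q.
Supply slope = (63.4 − 21.91)/(1320 − 398) = 0.045, so P = 4 + 0.045Q.
Competitive equilibrium: 114 − 0.06Q = 4 + 0.045Q → Q* = 1047.619, P* = 51.1429.
At the floor P = 108.7, quantity demanded = (114 − 108.7)/0.06 = 88.3333.
Sellers' marginal cost at Q' = 88.3333: 4 + 0.045·88.3333 = 7.975.
ΔQ = 1047.619 − 88.3333 = 959.2857; wedge = 108.7 − 7.975 = 100.725.
Deadweight loss = ½ × 959.2857 × 100.725 = $48312.03.

$48312.03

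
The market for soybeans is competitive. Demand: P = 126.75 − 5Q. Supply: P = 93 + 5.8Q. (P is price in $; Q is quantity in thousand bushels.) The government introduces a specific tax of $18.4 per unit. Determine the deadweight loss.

Competitive equilibrium: 126.75 − 5Q = 93 + 5.8Q → Q* = 3.125, P* = 111.125.
With the tax, the buyer price exceeds the seller price by 18.4: (126.75 − 5Q) − (93 + 5.8Q) = 18.4 → Q' = 1.4213.
ΔQ = 3.125 − 1.4213 = 1.7037; the wedge equals the tax, 18.4.
DWL = ½ × 1.7037 × 18.4 = $15.67 thousand.

$15.67 thousand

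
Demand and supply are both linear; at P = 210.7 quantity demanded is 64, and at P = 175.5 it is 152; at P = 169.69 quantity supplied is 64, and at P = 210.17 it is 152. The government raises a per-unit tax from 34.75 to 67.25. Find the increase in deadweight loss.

Demand slope = (175.5 − 210.7)/(152 − 64) = −0.4, so P = 236.3 − 0.4Q.
Supply slope = (210.17 − 169.69)/(152 − 64) = 0.46, so P = 140.25 + 0.46Q.
Competitive equilibrium: 236.3 − 0.4Q = 140.25 + 0.46Q → Q* = 111.686, P* = 191.6256.
For a per-unit tax t: ΔQ = t/0.86, so DWL = ½·t·(t/0.86) = t²/1.72.
At t = 34.75: DWL = 702.071. At t = 67.25: DWL = 2629.397.
Increase = 2629.397 − 702.071 = 1927.33.

1927.33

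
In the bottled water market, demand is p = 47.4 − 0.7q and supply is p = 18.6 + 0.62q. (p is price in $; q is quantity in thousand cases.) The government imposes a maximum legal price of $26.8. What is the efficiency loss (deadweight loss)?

Competitive equilibrium: 47.4 − 0.7q = 18.6 + 0.62q → q* = 21.8182, p* = 32.1273.
At the ceiling p = 26.8, quantity supplied = (26.8 − 18.6)/0.62 = 13.2258.
Willingness to pay at q' = 13.2258: 47.4 − 0.7·13.2258 = 38.1419.
Δq = 21.8182 − 13.2258 = 8.5924; wedge = 38.1419 − 26.8 = 11.3419.
The triangle = ½ × 8.5924 × 11.3419 = $48.73 thousand.

$48.73 thousand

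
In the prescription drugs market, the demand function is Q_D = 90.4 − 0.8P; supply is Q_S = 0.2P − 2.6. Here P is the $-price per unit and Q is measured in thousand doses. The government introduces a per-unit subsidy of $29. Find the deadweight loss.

$67.28 thousand

In inverse form: demand P = 113 − 1.25Q, supply P = 13 + 5Q.
Competitive equilibrium: 113 − 1.25Q = 13 + 5Q → Q* = 16, P* = 93.
The subsidy lowers effective supply by 29: P = 5Q − 16.
New quantity: 113 − 1.25Q = 5Q − 16 → Q' = 20.64.
Overproduction ΔQ = 20.64 − 16 = 4.64; wedge = subsidy = 29.
Deadweight loss = ½ × 4.64 × 29 = $67.28 thousand.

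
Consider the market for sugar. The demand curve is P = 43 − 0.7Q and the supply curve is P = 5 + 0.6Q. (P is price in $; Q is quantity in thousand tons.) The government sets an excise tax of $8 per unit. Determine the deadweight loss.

Competitive equilibrium: 43 − 0.7Q = 5 + 0.6Q → Q* = 29.2308, P* = 22.5385.
With the tax, the buyer price exceeds the seller price by 8: (43 − 0.7Q) − (5 + 0.6Q) = 8 → Q' = 23.0769.
ΔQ = 29.2308 − 23.0769 = 6.1539; the wedge equals the tax, 8.
DWL = ½ × 6.1539 × 8 = $24.62 thousand.

$24.62 thousand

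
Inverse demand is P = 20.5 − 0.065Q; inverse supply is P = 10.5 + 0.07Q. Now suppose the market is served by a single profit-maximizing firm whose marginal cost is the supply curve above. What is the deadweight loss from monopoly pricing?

Competitive equilibrium: 20.5 − 0.065Q = 10.5 + 0.07Q → Q* = 74.0741, P* = 15.6852.
Marginal revenue: MR = 20.5 − 0.13Q. Set MR = MC: 20.5 − 0.13Q = 10.5 + 0.07Q → Q_m = 50.
Price P_m = 20.5 − 0.065·50 = 17.25; MC(Q_m) = 10.5 + 0.07·50 = 14.
Competitive Q* = 74.0741, so ΔQ = 24.0741; wedge = 17.25 − 14 = 3.25.
Deadweight loss = ½ × 24.0741 × 3.25 = 39.12.

39.12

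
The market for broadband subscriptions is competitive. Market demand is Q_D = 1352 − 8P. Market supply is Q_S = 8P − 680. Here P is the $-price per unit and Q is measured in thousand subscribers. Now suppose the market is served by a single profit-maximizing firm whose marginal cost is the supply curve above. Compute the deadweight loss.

In inverse form: demand P = 169 − 0.125Q, supply P = 85 + 0.125Q.
Competitive equilibrium: 169 − 0.125Q = 85 + 0.125Q → Q* = 336, P* = 127.
Marginal revenue: MR = 169 − 0.25Q. Set MR = MC: 169 − 0.25Q = 85 + 0.125Q → Q_m = 224.
Price P_m = 169 − 0.125·224 = 141; MC(Q_m) = 85 + 0.125·224 = 113.
Competitive Q* = 336, so ΔQ = 112; wedge = 141 − 113 = 28.
Deadweight loss = ½ × 112 × 28 = $1568 thousand.

$1568 thousand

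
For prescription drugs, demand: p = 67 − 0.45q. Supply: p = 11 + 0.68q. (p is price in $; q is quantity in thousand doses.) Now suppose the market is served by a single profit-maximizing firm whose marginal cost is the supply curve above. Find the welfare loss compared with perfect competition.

$112.56 thousand

Competitive equilibrium: 67 − 0.45q = 11 + 0.68q → q* = 49.5575, p* = 44.6991.
Marginal revenue: MR = 67 − 0.9q. Set MR = MC: 67 − 0.9q = 11 + 0.68q → q_m = 35.443.
Price p_m = 67 − 0.45·35.443 = 51.0507; MC(q_m) = 11 + 0.68·35.443 = 35.1012.
Competitive q* = 49.5575, so Δq = 14.1145; wedge = 51.0507 − 35.1012 = 15.9495.
The triangle = ½ × 14.1145 × 15.9495 = $112.56 thousand.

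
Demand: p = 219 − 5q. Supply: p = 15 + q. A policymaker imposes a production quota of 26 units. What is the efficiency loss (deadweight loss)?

Competitive equilibrium: 219 − 5q = 15 + q → q* = 34, p* = 49.
At q = 26: demand price = 219 − 5·26 = 89; supply price = 15 + 1·26 = 41.
Δq = 34 − 26 = 8; wedge = 89 − 41 = 48.
DWL = ½ × 8 × 48 = 192.

192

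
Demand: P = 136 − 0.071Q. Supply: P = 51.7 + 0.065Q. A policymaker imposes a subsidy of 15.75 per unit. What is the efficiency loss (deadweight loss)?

911.99

Competitive equilibrium: 136 − 0.071Q = 51.7 + 0.065Q → Q* = 619.85294, P* = 91.99044.
The subsidy lowers effective supply by 15.75: P = 35.95 + 0.065Q.
New quantity: 136 − 0.071Q = 35.95 + 0.065Q → Q' = 735.66176.
Overproduction ΔQ = 735.66176 − 619.85294 = 115.80882; wedge = subsidy = 15.75.
Deadweight loss = ½ × 115.80882 × 15.75 = 911.99.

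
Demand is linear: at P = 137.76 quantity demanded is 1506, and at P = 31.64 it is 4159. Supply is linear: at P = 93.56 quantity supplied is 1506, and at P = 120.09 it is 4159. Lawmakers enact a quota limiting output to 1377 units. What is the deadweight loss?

Demand slope = (31.64 − 137.76)/(4159 − 1506) = −0.04, so P = 198 − 0.04Q.
Supply slope = (120.09 − 93.56)/(4159 − 1506) = 0.01, so P = 78.5 + 0.01Q.
Competitive equilibrium: 198 − 0.04Q = 78.5 + 0.01Q → Q* = 2390, P* = 102.4.
At Q = 1377: demand price = 198 − 0.04·1377 = 142.92; supply price = 78.5 + 0.01·1377 = 92.27.
ΔQ = 2390 − 1377 = 1013; wedge = 142.92 − 92.27 = 50.65.
Welfare loss = ½ × 1013 × 50.65 = 25654.225.

25654.225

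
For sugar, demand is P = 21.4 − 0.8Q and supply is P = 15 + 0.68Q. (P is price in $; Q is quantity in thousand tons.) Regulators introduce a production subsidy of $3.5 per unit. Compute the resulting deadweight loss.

Competitive equilibrium: 21.4 − 0.8Q = 15 + 0.68Q → Q* = 4.3243, P* = 17.9405.
The subsidy lowers effective supply by 3.5: P = 11.5 + 0.68Q.
New quantity: 21.4 − 0.8Q = 11.5 + 0.68Q → Q' = 6.6892.
Overproduction ΔQ = 6.6892 − 4.3243 = 2.3649; wedge = subsidy = 3.5.
Welfare loss = ½ × 2.3649 × 3.5 = $4.14 thousand.

$4.14 thousand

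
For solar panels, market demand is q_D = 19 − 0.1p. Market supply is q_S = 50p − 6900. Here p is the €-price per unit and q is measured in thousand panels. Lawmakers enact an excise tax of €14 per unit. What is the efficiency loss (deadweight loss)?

€9.78 thousand

In inverse form: demand p = 190 − 10q, supply p = 138 + 0.02q.
Competitive equilibrium: 190 − 10q = 138 + 0.02q → q* = 5.1896, p* = 138.1038.
With the tax, the buyer price exceeds the seller price by 14: (190 − 10q) − (138 + 0.02q) = 14 → q' = 3.7924.
Δq = 5.1896 − 3.7924 = 1.3972; the wedge equals the tax, 14.
DWL = ½ × 1.3972 × 14 = €9.78 thousand.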